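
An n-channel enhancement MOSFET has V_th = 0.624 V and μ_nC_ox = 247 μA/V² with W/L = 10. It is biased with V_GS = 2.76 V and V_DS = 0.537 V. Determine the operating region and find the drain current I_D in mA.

Triode; I_D = 2.48 mA

k_n = μ_nC_ox · (W/L) = 2.47 mA/V².
V_ov = V_GS − V_th = 2.76 − 0.624 = 2.14 V.
Since V_DS = 0.537 V < V_ov = 2.14 V, the device is in the triode region.
I_D = k_n [V_ov · V_DS − ½ V_DS²] = 2.47 × [2.14 × 0.537 − 0.5 × 0.537²] = 2.48 mA.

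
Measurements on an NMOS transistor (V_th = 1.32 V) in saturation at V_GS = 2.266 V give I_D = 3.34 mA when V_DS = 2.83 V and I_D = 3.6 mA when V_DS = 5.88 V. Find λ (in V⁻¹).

With V_GS fixed, I_D ∝ (1 + λ V_DS) in saturation, so I_D2/I_D1 = (1 + λ V_DS2)/(1 + λ V_DS1).
3.6/3.34 = 1.078 = (1 + 5.88 λ)/(1 + 2.83 λ).
Solving: λ (I_D1 V_DS2 − I_D2 V_DS1) = I_D2 − I_D1, so λ = (3.6 − 3.34) / (3.34 × 5.88 − 3.6 × 2.83) = 0.26 / 9.45 = 0.0275 V⁻¹.

λ = 0.0275 V⁻¹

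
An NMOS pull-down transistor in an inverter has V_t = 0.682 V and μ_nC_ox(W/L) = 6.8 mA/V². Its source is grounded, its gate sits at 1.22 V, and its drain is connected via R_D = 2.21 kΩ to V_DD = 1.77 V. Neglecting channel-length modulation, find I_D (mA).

I_D = 0.690 mA

V_GS = V_G = 1.22 V, so V_ov = 1.22 − 0.682 = 0.538 V.
Assume saturation: I_D = ½ k_n V_ov² = 0.5 × 6.8 × 0.538² = 0.984 mA, giving V_DS = V_DD − I_D R_D = 1.77 − 0.984 × 2.21 = -0.405 V.
But -0.405 V < V_ov = 0.538 V, so the device is actually in triode.
In triode I_D = k_n[V_ov V_DS − ½ V_DS²] and I_D = (V_DD − V_DS)/R_D. Equating: 7.51 V_DS² − 9.085 V_DS + 1.77 = 0, giving V_DS = 0.244 V (the root below V_ov).
I_D = (1.77 − 0.244) / 2.21 = 0.69 mA.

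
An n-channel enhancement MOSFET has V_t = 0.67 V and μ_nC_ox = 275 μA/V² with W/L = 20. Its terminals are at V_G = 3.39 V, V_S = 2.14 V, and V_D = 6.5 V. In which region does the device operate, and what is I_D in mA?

Saturation; I_D = 0.925 mA

V_GS = V_G − V_S = 3.39 − 2.14 = 1.25 V; V_DS = V_D − V_S = 6.5 − 2.14 = 4.36 V.
k_n = μ_nC_ox · (W/L) = 5.5 mA/V².
V_ov = V_GS − V_t = 1.25 − 0.67 = 0.58 V.
Since V_DS = 4.36 V ≥ V_ov = 0.58 V, the device is in saturation.
I_D = ½ k_n V_ov² = 0.5 × 5.5 × 0.58² = 0.925 mA.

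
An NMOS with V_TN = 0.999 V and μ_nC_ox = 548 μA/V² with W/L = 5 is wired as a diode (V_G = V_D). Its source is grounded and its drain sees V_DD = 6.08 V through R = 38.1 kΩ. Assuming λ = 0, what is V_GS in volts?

V_GS = 1.30 V

With gate tied to drain, V_GS = V_DS ≥ V_GS − V_TN, so the device is in saturation.
k_n = μ_nC_ox · (W/L) = 2.74 mA/V².
KCL at the drain: ½ k_n (V_GS − V_TN)² = (V_DD − V_GS)/R.
Let x = V_GS − 0.999. Then 52.2 x² + x − 5.081 = 0, giving x = 0.303 V (positive root), so V_GS = 1.3 V.
I_D = (V_DD − V_GS)/R = (6.08 − 1.3) / 38.1 = 0.125 mA.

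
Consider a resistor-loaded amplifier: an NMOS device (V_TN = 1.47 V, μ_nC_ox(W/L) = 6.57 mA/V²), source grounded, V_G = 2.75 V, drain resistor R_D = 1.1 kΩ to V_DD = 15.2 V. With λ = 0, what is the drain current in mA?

I_D = 5.38 mA

V_GS = V_G = 2.75 V, so V_ov = 2.75 − 1.47 = 1.28 V.
Assume saturation: I_D = ½ k_n V_ov² = 0.5 × 6.57 × 1.28² = 5.38 mA, giving V_DS = V_DD − I_D R_D = 15.2 − 5.38 × 1.1 = 9.28 V.
V_DS = 9.28 V ≥ V_ov = 1.28 V, confirming saturation.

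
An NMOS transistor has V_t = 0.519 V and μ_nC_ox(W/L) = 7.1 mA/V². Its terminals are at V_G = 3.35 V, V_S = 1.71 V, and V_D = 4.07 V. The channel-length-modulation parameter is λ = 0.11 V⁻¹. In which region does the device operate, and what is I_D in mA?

V_GS = V_G − V_S = 3.35 − 1.71 = 1.64 V; V_DS = V_D − V_S = 4.07 − 1.71 = 2.36 V.
V_ov = V_GS − V_t = 1.64 − 0.519 = 1.12 V.
Since V_DS = 2.36 V ≥ V_ov = 1.12 V, the device is in saturation.
I_D = ½ k_n V_ov² (1 + λ V_DS) = 0.5 × 7.1 × 1.12² × (1 + 0.11 × 2.36) = 5.62 mA.

Saturation; I_D = 5.62 mA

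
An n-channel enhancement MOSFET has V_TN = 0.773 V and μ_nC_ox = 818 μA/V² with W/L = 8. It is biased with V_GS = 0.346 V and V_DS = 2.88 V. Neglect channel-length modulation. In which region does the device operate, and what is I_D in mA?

V_GS = 0.346 V < V_TN = 0.773 V, so the transistor is in cutoff.

Cutoff; I_D = 0 mA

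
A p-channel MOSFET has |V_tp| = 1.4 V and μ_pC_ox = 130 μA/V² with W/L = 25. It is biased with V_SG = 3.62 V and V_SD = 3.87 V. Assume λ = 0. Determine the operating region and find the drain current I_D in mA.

Saturation; I_D = 8.01 mA

k_p = μ_pC_ox · (W/L) = 3.25 mA/V².
V_ov = V_SG − |V_tp| = 3.62 − 1.4 = 2.22 V.
Since V_SD = 3.87 V ≥ V_ov = 2.22 V, the device is in saturation.
I_D = ½ k_p V_ov² = 0.5 × 3.25 × 2.22² = 8.01 mA.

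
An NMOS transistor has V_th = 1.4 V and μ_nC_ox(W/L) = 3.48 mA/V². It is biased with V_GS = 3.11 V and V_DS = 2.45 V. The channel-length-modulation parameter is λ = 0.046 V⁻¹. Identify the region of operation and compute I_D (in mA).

V_ov = V_GS − V_th = 3.11 − 1.4 = 1.71 V.
Since V_DS = 2.45 V ≥ V_ov = 1.71 V, the device is in saturation.
I_D = ½ k_n V_ov² (1 + λ V_DS) = 0.5 × 3.48 × 1.71² × (1 + 0.046 × 2.45) = 5.66 mA.

Saturation; I_D = 5.66 mA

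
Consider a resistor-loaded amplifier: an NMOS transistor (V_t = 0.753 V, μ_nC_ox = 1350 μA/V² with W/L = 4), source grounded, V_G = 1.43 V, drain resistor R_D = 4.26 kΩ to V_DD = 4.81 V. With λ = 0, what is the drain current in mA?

V_GS = V_G = 1.43 V, so V_ov = 1.43 − 0.753 = 0.677 V.
k_n = μ_nC_ox · (W/L) = 5.4 mA/V².
Assume saturation: I_D = ½ k_n V_ov² = 0.5 × 5.4 × 0.677² = 1.24 mA, giving V_DS = V_DD − I_D R_D = 4.81 − 1.24 × 4.26 = -0.462 V.
But -0.462 V < V_ov = 0.677 V, so the device is actually in triode.
In triode I_D = k_n[V_ov V_DS − ½ V_DS²] and I_D = (V_DD − V_DS)/R_D. Equating: 11.5 V_DS² − 16.57 V_DS + 4.81 = 0, giving V_DS = 0.403 V (the root below V_ov).
I_D = (4.81 − 0.403) / 4.26 = 1.03 mA.

I_D = 1.03 mA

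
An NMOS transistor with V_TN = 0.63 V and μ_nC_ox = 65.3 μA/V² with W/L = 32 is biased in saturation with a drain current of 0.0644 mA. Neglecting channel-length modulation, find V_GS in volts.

k_n = μ_nC_ox · (W/L) = 2.09 mA/V².
In saturation I_D = ½ k_n (V_GS − V_TN)², so V_GS − V_TN = √(2 I_D / k_n) = √(2 × 0.0644 / 2.09) = 0.248 V.
V_GS = 0.63 + 0.248 = 0.878 V.

V_GS = 0.878 V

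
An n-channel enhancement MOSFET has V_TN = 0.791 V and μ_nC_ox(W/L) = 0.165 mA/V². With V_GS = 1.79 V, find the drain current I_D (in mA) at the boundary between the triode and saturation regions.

At the boundary V_DS = V_ov = V_GS − V_TN = 1.79 − 0.791 = 0.999 V.
I_D = ½ k_n V_ov² = 0.5 × 0.165 × 0.999² = 0.0823 mA.

I_D = 0.0823 mA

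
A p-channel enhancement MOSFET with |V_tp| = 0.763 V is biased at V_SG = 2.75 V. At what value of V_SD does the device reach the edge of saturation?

The boundary between triode and saturation is V_SD = V_SG − |V_tp| = V_ov.
V_ov = 2.75 − 0.763 = 1.99 V.

V_SD,sat = 1.99 V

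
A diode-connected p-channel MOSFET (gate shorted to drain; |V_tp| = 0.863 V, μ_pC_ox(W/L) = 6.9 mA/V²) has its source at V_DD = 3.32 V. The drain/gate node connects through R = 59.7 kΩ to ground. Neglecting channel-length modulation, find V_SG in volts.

With gate tied to drain, V_SG = V_SD ≥ V_SG − |V_tp|, so the device is in saturation.
KCL at the drain: ½ k_p (V_SG − |V_tp|)² = (V_DD − V_SG)/R.
Let x = V_SG − 0.863. Then 206 x² + x − 2.457 = 0, giving x = 0.107 V (positive root), so V_SG = 0.97 V.
I_D = (V_DD − V_SG)/R = (3.32 − 0.97) / 59.7 = 0.0394 mA.

V_SG = 0.970 V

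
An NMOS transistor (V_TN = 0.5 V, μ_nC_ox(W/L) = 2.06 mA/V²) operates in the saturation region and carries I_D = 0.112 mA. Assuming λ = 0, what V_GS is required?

V_GS = 0.830 V

In saturation I_D = ½ k_n (V_GS − V_TN)², so V_GS − V_TN = √(2 I_D / k_n) = √(2 × 0.112 / 2.06) = 0.33 V.
V_GS = 0.5 + 0.33 = 0.83 V.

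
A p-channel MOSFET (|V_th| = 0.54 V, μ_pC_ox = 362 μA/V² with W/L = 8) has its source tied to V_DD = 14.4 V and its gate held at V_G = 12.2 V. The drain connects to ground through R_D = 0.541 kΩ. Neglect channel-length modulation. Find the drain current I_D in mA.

I_D = 3.99 mA

V_SG = V_DD − V_G = 14.4 − 12.2 = 2.2 V, so V_ov = 2.2 − 0.54 = 1.66 V.
k_p = μ_pC_ox · (W/L) = 2.896 mA/V².
Assume saturation: I_D = ½ k_p V_ov² = 0.5 × 2.896 × 1.66² = 3.99 mA, giving V_SD = V_DD − I_D R_D = 14.4 − 3.99 × 0.541 = 12.2 V.
V_SD = 12.2 V ≥ V_ov = 1.66 V, confirming saturation.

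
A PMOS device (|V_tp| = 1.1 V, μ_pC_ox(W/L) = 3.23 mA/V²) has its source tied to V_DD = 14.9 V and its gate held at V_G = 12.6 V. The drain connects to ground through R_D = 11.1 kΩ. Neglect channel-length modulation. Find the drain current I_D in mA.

I_D = 1.31 mA

V_SG = V_DD − V_G = 14.9 − 12.6 = 2.3 V, so V_ov = 2.3 − 1.1 = 1.2 V.
Assume saturation: I_D = ½ k_p V_ov² = 0.5 × 3.23 × 1.2² = 2.33 mA, giving V_SD = V_DD − I_D R_D = 14.9 − 2.33 × 11.1 = -10.9 V.
But -10.9 V < V_ov = 1.2 V, so the device is actually in triode.
In triode I_D = k_p[V_ov V_SD − ½ V_SD²] and I_D = (V_DD − V_SD)/R_D. Equating: 17.9 V_SD² − 44.02 V_SD + 14.9 = 0, giving V_SD = 0.405 V (the root below V_ov).
I_D = (14.9 − 0.405) / 11.1 = 1.31 mA.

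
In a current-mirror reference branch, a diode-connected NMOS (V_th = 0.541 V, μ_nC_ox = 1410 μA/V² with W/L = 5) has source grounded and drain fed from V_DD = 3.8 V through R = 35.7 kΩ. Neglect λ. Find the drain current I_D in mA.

I_D = 0.0869 mA

With gate tied to drain, V_GS = V_DS ≥ V_GS − V_th, so the device is in saturation.
k_n = μ_nC_ox · (W/L) = 7.05 mA/V².
KCL at the drain: ½ k_n (V_GS − V_th)² = (V_DD − V_GS)/R.
Let x = V_GS − 0.541. Then 126 x² + x − 3.259 = 0, giving x = 0.157 V (positive root), so V_GS = 0.698 V.
I_D = (V_DD − V_GS)/R = (3.8 − 0.698) / 35.7 = 0.0869 mA.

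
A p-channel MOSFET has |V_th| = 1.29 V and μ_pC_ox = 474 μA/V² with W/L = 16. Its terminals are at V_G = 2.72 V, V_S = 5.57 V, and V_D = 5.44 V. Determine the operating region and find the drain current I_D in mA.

V_SG = V_S − V_G = 5.57 − 2.72 = 2.85 V; V_SD = V_S − V_D = 5.57 − 5.44 = 0.13 V.
k_p = μ_pC_ox · (W/L) = 7.584 mA/V².
V_ov = V_SG − |V_th| = 2.85 − 1.29 = 1.56 V.
Since V_SD = 0.13 V < V_ov = 1.56 V, the device is in the triode region.
I_D = k_p [V_ov · V_SD − ½ V_SD²] = 7.584 × [1.56 × 0.13 − 0.5 × 0.13²] = 1.47 mA.

Triode; I_D = 1.47 mA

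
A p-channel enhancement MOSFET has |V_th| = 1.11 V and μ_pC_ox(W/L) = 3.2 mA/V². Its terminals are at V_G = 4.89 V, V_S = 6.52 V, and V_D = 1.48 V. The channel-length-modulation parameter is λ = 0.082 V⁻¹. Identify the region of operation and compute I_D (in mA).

V_SG = V_S − V_G = 6.52 − 4.89 = 1.63 V; V_SD = V_S − V_D = 6.52 − 1.48 = 5.04 V.
V_ov = V_SG − |V_th| = 1.63 − 1.11 = 0.52 V.
Since V_SD = 5.04 V ≥ V_ov = 0.52 V, the device is in saturation.
I_D = ½ k_p V_ov² (1 + λ V_SD) = 0.5 × 3.2 × 0.52² × (1 + 0.082 × 5.04) = 0.611 mA.

Saturation; I_D = 0.611 mA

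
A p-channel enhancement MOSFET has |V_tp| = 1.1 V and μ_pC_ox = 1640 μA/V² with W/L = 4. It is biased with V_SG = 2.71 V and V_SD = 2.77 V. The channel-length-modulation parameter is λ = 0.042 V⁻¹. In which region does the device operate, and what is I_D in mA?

k_p = μ_pC_ox · (W/L) = 6.56 mA/V².
V_ov = V_SG − |V_tp| = 2.71 − 1.1 = 1.61 V.
Since V_SD = 2.77 V ≥ V_ov = 1.61 V, the device is in saturation.
I_D = ½ k_p V_ov² (1 + λ V_SD) = 0.5 × 6.56 × 1.61² × (1 + 0.042 × 2.77) = 9.49 mA.

Saturation; I_D = 9.49 mA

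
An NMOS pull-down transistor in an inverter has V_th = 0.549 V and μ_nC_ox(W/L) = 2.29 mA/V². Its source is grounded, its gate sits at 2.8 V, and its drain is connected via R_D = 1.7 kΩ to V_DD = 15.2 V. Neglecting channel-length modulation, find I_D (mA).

V_GS = V_G = 2.8 V, so V_ov = 2.8 − 0.549 = 2.25 V.
Assume saturation: I_D = ½ k_n V_ov² = 0.5 × 2.29 × 2.25² = 5.8 mA, giving V_DS = V_DD − I_D R_D = 15.2 − 5.8 × 1.7 = 5.34 V.
V_DS = 5.34 V ≥ V_ov = 2.25 V, confirming saturation.

I_D = 5.80 mA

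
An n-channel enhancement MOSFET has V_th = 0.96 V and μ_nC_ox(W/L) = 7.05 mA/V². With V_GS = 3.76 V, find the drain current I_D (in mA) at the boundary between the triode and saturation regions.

At the boundary V_DS = V_ov = V_GS − V_th = 3.76 − 0.96 = 2.8 V.
I_D = ½ k_n V_ov² = 0.5 × 7.05 × 2.8² = 27.6 mA.

I_D = 27.6 mA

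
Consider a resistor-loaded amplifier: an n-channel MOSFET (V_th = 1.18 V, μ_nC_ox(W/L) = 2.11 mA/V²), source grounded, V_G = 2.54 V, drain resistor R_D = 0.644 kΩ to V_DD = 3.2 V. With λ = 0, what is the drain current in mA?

V_GS = V_G = 2.54 V, so V_ov = 2.54 − 1.18 = 1.36 V.
Assume saturation: I_D = ½ k_n V_ov² = 0.5 × 2.11 × 1.36² = 1.95 mA, giving V_DS = V_DD − I_D R_D = 3.2 − 1.95 × 0.644 = 1.94 V.
V_DS = 1.94 V ≥ V_ov = 1.36 V, confirming saturation.

I_D = 1.95 mA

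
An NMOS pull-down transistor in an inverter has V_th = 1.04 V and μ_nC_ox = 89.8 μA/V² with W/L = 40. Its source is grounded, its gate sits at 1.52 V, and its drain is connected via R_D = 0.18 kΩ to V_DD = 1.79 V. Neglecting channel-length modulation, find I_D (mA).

I_D = 0.414 mA

V_GS = V_G = 1.52 V, so V_ov = 1.52 − 1.04 = 0.48 V.
k_n = μ_nC_ox · (W/L) = 3.592 mA/V².
Assume saturation: I_D = ½ k_n V_ov² = 0.5 × 3.592 × 0.48² = 0.414 mA, giving V_DS = V_DD − I_D R_D = 1.79 − 0.414 × 0.18 = 1.72 V.
V_DS = 1.72 V ≥ V_ov = 0.48 V, confirming saturation.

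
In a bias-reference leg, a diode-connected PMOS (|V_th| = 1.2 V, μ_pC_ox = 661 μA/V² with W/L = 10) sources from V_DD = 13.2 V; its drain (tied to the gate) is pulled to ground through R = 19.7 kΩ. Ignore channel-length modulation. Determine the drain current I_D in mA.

I_D = 0.588 mA

With gate tied to drain, V_SG = V_SD ≥ V_SG − |V_th|, so the device is in saturation.
k_p = μ_pC_ox · (W/L) = 6.61 mA/V².
KCL at the drain: ½ k_p (V_SG − |V_th|)² = (V_DD − V_SG)/R.
Let x = V_SG − 1.2. Then 65.1 x² + x − 12 = 0, giving x = 0.422 V (positive root), so V_SG = 1.62 V.
I_D = (V_DD − V_SG)/R = (13.2 − 1.62) / 19.7 = 0.588 mA.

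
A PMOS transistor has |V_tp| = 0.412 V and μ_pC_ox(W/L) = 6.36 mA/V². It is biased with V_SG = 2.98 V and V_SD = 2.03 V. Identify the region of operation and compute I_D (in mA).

Triode; I_D = 20.1 mA

V_ov = V_SG − |V_tp| = 2.98 − 0.412 = 2.57 V.
Since V_SD = 2.03 V < V_ov = 2.57 V, the device is in the triode region.
I_D = k_p [V_ov · V_SD − ½ V_SD²] = 6.36 × [2.57 × 2.03 − 0.5 × 2.03²] = 20.1 mA.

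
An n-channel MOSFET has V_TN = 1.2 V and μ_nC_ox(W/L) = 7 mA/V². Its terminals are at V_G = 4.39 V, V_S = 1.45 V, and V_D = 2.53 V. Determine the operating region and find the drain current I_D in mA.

Triode; I_D = 9.07 mA

V_GS = V_G − V_S = 4.39 − 1.45 = 2.94 V; V_DS = V_D − V_S = 2.53 − 1.45 = 1.08 V.
V_ov = V_GS − V_TN = 2.94 − 1.2 = 1.74 V.
Since V_DS = 1.08 V < V_ov = 1.74 V, the device is in the triode region.
I_D = k_n [V_ov · V_DS − ½ V_DS²] = 7 × [1.74 × 1.08 − 0.5 × 1.08²] = 9.07 mA.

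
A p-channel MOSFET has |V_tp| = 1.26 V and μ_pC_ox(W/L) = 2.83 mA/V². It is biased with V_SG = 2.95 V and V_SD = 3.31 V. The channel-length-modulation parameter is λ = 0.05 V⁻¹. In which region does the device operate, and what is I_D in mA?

V_ov = V_SG − |V_tp| = 2.95 − 1.26 = 1.69 V.
Since V_SD = 3.31 V ≥ V_ov = 1.69 V, the device is in saturation.
I_D = ½ k_p V_ov² (1 + λ V_SD) = 0.5 × 2.83 × 1.69² × (1 + 0.05 × 3.31) = 4.71 mA.

Saturation; I_D = 4.71 mA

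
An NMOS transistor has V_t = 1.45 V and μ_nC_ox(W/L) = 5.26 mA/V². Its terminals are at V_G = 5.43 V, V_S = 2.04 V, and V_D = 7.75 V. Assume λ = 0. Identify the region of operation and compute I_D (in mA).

V_GS = V_G − V_S = 5.43 − 2.04 = 3.39 V; V_DS = V_D − V_S = 7.75 − 2.04 = 5.71 V.
V_ov = V_GS − V_t = 3.39 − 1.45 = 1.94 V.
Since V_DS = 5.71 V ≥ V_ov = 1.94 V, the device is in saturation.
I_D = ½ k_n V_ov² = 0.5 × 5.26 × 1.94² = 9.9 mA.

Saturation; I_D = 9.90 mA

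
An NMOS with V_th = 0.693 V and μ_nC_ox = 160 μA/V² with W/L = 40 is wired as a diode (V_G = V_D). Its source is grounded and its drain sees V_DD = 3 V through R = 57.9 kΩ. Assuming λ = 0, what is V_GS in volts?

V_GS = 0.802 V

With gate tied to drain, V_GS = V_DS ≥ V_GS − V_th, so the device is in saturation.
k_n = μ_nC_ox · (W/L) = 6.4 mA/V².
KCL at the drain: ½ k_n (V_GS − V_th)² = (V_DD − V_GS)/R.
Let x = V_GS − 0.693. Then 185 x² + x − 2.307 = 0, giving x = 0.109 V (positive root), so V_GS = 0.802 V.
I_D = (V_DD − V_GS)/R = (3 − 0.802) / 57.9 = 0.038 mA.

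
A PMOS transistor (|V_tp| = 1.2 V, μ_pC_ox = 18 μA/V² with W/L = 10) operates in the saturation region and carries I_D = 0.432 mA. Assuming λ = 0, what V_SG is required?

V_SG = 3.39 V

k_p = μ_pC_ox · (W/L) = 0.18 mA/V².
In saturation I_D = ½ k_p (V_SG − |V_tp|)², so V_SG − |V_tp| = √(2 I_D / k_p) = √(2 × 0.432 / 0.18) = 2.19 V.
V_SG = 1.2 + 2.19 = 3.39 V.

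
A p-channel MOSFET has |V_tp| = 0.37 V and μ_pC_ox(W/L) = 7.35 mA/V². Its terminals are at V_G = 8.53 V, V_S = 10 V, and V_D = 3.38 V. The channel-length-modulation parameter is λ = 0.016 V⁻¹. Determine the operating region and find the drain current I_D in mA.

V_SG = V_S − V_G = 10 − 8.53 = 1.47 V; V_SD = V_S − V_D = 10 − 3.38 = 6.62 V.
V_ov = V_SG − |V_tp| = 1.47 − 0.37 = 1.1 V.
Since V_SD = 6.62 V ≥ V_ov = 1.1 V, the device is in saturation.
I_D = ½ k_p V_ov² (1 + λ V_SD) = 0.5 × 7.35 × 1.1² × (1 + 0.016 × 6.62) = 4.92 mA.

Saturation; I_D = 4.92 mA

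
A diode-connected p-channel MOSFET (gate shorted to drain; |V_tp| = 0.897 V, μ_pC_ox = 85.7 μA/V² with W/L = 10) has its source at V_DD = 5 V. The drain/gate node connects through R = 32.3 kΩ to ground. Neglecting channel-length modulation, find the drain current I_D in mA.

With gate tied to drain, V_SG = V_SD ≥ V_SG − |V_tp|, so the device is in saturation.
k_p = μ_pC_ox · (W/L) = 0.857 mA/V².
KCL at the drain: ½ k_p (V_SG − |V_tp|)² = (V_DD − V_SG)/R.
Let x = V_SG − 0.897. Then 13.8 x² + x − 4.103 = 0, giving x = 0.51 V (positive root), so V_SG = 1.41 V.
I_D = (V_DD − V_SG)/R = (5 − 1.41) / 32.3 = 0.111 mA.

I_D = 0.111 mA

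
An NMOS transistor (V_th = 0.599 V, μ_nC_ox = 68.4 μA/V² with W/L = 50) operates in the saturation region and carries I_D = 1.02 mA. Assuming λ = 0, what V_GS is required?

k_n = μ_nC_ox · (W/L) = 3.42 mA/V².
In saturation I_D = ½ k_n (V_GS − V_th)², so V_GS − V_th = √(2 I_D / k_n) = √(2 × 1.02 / 3.42) = 0.772 V.
V_GS = 0.599 + 0.772 = 1.37 V.

V_GS = 1.37 V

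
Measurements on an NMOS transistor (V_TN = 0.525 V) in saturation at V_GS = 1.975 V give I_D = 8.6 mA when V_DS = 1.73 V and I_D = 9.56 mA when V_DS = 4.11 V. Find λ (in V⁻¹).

With V_GS fixed, I_D ∝ (1 + λ V_DS) in saturation, so I_D2/I_D1 = (1 + λ V_DS2)/(1 + λ V_DS1).
9.56/8.6 = 1.112 = (1 + 4.11 λ)/(1 + 1.73 λ).
Solving: λ (I_D1 V_DS2 − I_D2 V_DS1) = I_D2 − I_D1, so λ = (9.56 − 8.6) / (8.6 × 4.11 − 9.56 × 1.73) = 0.96 / 18.8 = 0.051 V⁻¹.

λ = 0.0510 V⁻¹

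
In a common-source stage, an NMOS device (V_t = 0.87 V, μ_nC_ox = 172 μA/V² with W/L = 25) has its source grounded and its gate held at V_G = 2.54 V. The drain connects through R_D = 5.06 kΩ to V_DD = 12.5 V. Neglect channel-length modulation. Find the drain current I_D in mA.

V_GS = V_G = 2.54 V, so V_ov = 2.54 − 0.87 = 1.67 V.
k_n = μ_nC_ox · (W/L) = 4.3 mA/V².
Assume saturation: I_D = ½ k_n V_ov² = 0.5 × 4.3 × 1.67² = 6 mA, giving V_DS = V_DD − I_D R_D = 12.5 − 6 × 5.06 = -17.8 V.
But -17.8 V < V_ov = 1.67 V, so the device is actually in triode.
In triode I_D = k_n[V_ov V_DS − ½ V_DS²] and I_D = (V_DD − V_DS)/R_D. Equating: 10.9 V_DS² − 37.34 V_DS + 12.5 = 0, giving V_DS = 0.376 V (the root below V_ov).
I_D = (12.5 − 0.376) / 5.06 = 2.4 mA.

I_D = 2.40 mA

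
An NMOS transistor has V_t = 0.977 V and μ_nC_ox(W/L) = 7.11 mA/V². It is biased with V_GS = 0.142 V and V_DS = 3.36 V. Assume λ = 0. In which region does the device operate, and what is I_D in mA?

Cutoff; I_D = 0 mA

V_GS = 0.142 V < V_t = 0.977 V, so the transistor is in cutoff.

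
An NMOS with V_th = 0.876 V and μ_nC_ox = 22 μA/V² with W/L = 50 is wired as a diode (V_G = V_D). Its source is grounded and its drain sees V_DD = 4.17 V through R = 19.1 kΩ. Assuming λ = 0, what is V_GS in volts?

V_GS = 1.39 V

With gate tied to drain, V_GS = V_DS ≥ V_GS − V_th, so the device is in saturation.
k_n = μ_nC_ox · (W/L) = 1.1 mA/V².
KCL at the drain: ½ k_n (V_GS − V_th)² = (V_DD − V_GS)/R.
Let x = V_GS − 0.876. Then 10.5 x² + x − 3.294 = 0, giving x = 0.514 V (positive root), so V_GS = 1.39 V.
I_D = (V_DD − V_GS)/R = (4.17 − 1.39) / 19.1 = 0.146 mA.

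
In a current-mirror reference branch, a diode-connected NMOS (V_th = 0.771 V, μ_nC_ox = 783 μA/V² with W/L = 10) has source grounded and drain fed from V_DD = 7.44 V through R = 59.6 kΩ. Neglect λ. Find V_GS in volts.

V_GS = 0.938 V

With gate tied to drain, V_GS = V_DS ≥ V_GS − V_th, so the device is in saturation.
k_n = μ_nC_ox · (W/L) = 7.83 mA/V².
KCL at the drain: ½ k_n (V_GS − V_th)² = (V_DD − V_GS)/R.
Let x = V_GS − 0.771. Then 233 x² + x − 6.669 = 0, giving x = 0.167 V (positive root), so V_GS = 0.938 V.
I_D = (V_DD − V_GS)/R = (7.44 − 0.938) / 59.6 = 0.109 mA.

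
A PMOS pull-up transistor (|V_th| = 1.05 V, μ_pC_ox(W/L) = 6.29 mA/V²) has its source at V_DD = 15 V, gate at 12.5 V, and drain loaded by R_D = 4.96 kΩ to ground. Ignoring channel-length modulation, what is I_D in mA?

V_SG = V_DD − V_G = 15 − 12.5 = 2.5 V, so V_ov = 2.5 − 1.05 = 1.45 V.
Assume saturation: I_D = ½ k_p V_ov² = 0.5 × 6.29 × 1.45² = 6.61 mA, giving V_SD = V_DD − I_D R_D = 15 − 6.61 × 4.96 = -17.8 V.
But -17.8 V < V_ov = 1.45 V, so the device is actually in triode.
In triode I_D = k_p[V_ov V_SD − ½ V_SD²] and I_D = (V_DD − V_SD)/R_D. Equating: 15.6 V_SD² − 46.24 V_SD + 15 = 0, giving V_SD = 0.371 V (the root below V_ov).
I_D = (15 − 0.371) / 4.96 = 2.95 mA.

I_D = 2.95 mA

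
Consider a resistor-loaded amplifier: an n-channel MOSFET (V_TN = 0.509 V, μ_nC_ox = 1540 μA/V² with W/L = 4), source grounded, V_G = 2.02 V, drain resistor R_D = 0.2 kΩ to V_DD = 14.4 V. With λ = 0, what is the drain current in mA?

I_D = 7.03 mA

V_GS = V_G = 2.02 V, so V_ov = 2.02 − 0.509 = 1.51 V.
k_n = μ_nC_ox · (W/L) = 6.16 mA/V².
Assume saturation: I_D = ½ k_n V_ov² = 0.5 × 6.16 × 1.51² = 7.03 mA, giving V_DS = V_DD − I_D R_D = 14.4 − 7.03 × 0.2 = 13 V.
V_DS = 13 V ≥ V_ov = 1.51 V, confirming saturation.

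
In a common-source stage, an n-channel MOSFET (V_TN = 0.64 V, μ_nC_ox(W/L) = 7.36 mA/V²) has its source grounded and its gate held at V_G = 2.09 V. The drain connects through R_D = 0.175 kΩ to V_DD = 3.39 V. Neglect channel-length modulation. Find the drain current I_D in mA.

V_GS = V_G = 2.09 V, so V_ov = 2.09 − 0.64 = 1.45 V.
Assume saturation: I_D = ½ k_n V_ov² = 0.5 × 7.36 × 1.45² = 7.74 mA, giving V_DS = V_DD − I_D R_D = 3.39 − 7.74 × 0.175 = 2.04 V.
V_DS = 2.04 V ≥ V_ov = 1.45 V, confirming saturation.

I_D = 7.74 mA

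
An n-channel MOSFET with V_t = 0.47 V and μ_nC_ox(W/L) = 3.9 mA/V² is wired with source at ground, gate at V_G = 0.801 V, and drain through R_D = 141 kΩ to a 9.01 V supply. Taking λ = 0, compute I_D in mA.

V_GS = V_G = 0.801 V, so V_ov = 0.801 − 0.47 = 0.331 V.
Assume saturation: I_D = ½ k_n V_ov² = 0.5 × 3.9 × 0.331² = 0.214 mA, giving V_DS = V_DD − I_D R_D = 9.01 − 0.214 × 141 = -21.1 V.
But -21.1 V < V_ov = 0.331 V, so the device is actually in triode.
In triode I_D = k_n[V_ov V_DS − ½ V_DS²] and I_D = (V_DD − V_DS)/R_D. Equating: 275 V_DS² − 183 V_DS + 9.01 = 0, giving V_DS = 0.0535 V (the root below V_ov).
I_D = (9.01 − 0.0535) / 141 = 0.0635 mA.

I_D = 0.0635 mA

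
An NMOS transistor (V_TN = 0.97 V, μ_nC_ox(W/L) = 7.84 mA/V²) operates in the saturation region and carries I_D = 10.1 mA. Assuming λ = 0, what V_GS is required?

In saturation I_D = ½ k_n (V_GS − V_TN)², so V_GS − V_TN = √(2 I_D / k_n) = √(2 × 10.1 / 7.84) = 1.61 V.
V_GS = 0.97 + 1.61 = 2.58 V.

V_GS = 2.58 V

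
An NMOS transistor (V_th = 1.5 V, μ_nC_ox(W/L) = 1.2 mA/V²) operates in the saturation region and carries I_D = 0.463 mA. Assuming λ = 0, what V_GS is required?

V_GS = 2.38 V

In saturation I_D = ½ k_n (V_GS − V_th)², so V_GS − V_th = √(2 I_D / k_n) = √(2 × 0.463 / 1.2) = 0.878 V.
V_GS = 1.5 + 0.878 = 2.38 V.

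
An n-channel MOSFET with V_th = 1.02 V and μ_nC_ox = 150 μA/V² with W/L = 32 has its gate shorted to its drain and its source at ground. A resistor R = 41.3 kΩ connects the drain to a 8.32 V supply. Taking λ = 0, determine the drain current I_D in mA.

I_D = 0.170 mA

With gate tied to drain, V_GS = V_DS ≥ V_GS − V_th, so the device is in saturation.
k_n = μ_nC_ox · (W/L) = 4.8 mA/V².
KCL at the drain: ½ k_n (V_GS − V_th)² = (V_DD − V_GS)/R.
Let x = V_GS − 1.02. Then 99.1 x² + x − 7.3 = 0, giving x = 0.266 V (positive root), so V_GS = 1.29 V.
I_D = (V_DD − V_GS)/R = (8.32 − 1.29) / 41.3 = 0.17 mA.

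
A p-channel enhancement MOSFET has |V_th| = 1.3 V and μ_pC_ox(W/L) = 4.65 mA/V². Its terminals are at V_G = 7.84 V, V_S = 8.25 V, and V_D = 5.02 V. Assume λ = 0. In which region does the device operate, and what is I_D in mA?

Cutoff; I_D = 0 mA

V_SG = V_S − V_G = 8.25 − 7.84 = 0.41 V; V_SD = V_S − V_D = 8.25 − 5.02 = 3.23 V.
V_SG = 0.41 V < |V_th| = 1.3 V, so the transistor is in cutoff.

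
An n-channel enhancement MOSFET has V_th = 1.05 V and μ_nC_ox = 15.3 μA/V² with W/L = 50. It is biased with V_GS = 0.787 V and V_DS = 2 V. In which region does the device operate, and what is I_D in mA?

V_GS = 0.787 V < V_th = 1.05 V, so the transistor is in cutoff.

Cutoff; I_D = 0 mA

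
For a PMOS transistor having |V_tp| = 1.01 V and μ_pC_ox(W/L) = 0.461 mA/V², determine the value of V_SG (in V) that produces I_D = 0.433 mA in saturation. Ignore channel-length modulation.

In saturation I_D = ½ k_p (V_SG − |V_tp|)², so V_SG − |V_tp| = √(2 I_D / k_p) = √(2 × 0.433 / 0.461) = 1.37 V.
V_SG = 1.01 + 1.37 = 2.38 V.

V_SG = 2.38 V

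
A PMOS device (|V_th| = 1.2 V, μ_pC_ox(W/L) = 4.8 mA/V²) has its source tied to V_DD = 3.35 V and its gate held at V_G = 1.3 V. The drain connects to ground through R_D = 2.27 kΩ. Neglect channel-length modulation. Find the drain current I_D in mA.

I_D = 1.29 mA

V_SG = V_DD − V_G = 3.35 − 1.3 = 2.05 V, so V_ov = 2.05 − 1.2 = 0.85 V.
Assume saturation: I_D = ½ k_p V_ov² = 0.5 × 4.8 × 0.85² = 1.73 mA, giving V_SD = V_DD − I_D R_D = 3.35 − 1.73 × 2.27 = -0.586 V.
But -0.586 V < V_ov = 0.85 V, so the device is actually in triode.
In triode I_D = k_p[V_ov V_SD − ½ V_SD²] and I_D = (V_DD − V_SD)/R_D. Equating: 5.45 V_SD² − 10.26 V_SD + 3.35 = 0, giving V_SD = 0.42 V (the root below V_ov).
I_D = (3.35 − 0.42) / 2.27 = 1.29 mA.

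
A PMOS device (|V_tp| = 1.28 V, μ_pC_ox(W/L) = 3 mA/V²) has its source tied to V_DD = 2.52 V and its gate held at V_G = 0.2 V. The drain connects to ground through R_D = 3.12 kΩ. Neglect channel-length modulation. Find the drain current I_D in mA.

I_D = 0.723 mA

V_SG = V_DD − V_G = 2.52 − 0.2 = 2.32 V, so V_ov = 2.32 − 1.28 = 1.04 V.
Assume saturation: I_D = ½ k_p V_ov² = 0.5 × 3 × 1.04² = 1.62 mA, giving V_SD = V_DD − I_D R_D = 2.52 − 1.62 × 3.12 = -2.54 V.
But -2.54 V < V_ov = 1.04 V, so the device is actually in triode.
In triode I_D = k_p[V_ov V_SD − ½ V_SD²] and I_D = (V_DD − V_SD)/R_D. Equating: 4.68 V_SD² − 10.73 V_SD + 2.52 = 0, giving V_SD = 0.265 V (the root below V_ov).
I_D = (2.52 − 0.265) / 3.12 = 0.723 mA.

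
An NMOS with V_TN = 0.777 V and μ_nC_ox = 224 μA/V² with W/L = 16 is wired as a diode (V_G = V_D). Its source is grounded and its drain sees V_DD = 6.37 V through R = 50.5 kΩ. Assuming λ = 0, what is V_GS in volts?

V_GS = 1.02 V

With gate tied to drain, V_GS = V_DS ≥ V_GS − V_TN, so the device is in saturation.
k_n = μ_nC_ox · (W/L) = 3.584 mA/V².
KCL at the drain: ½ k_n (V_GS − V_TN)² = (V_DD − V_GS)/R.
Let x = V_GS − 0.777. Then 90.5 x² + x − 5.593 = 0, giving x = 0.243 V (positive root), so V_GS = 1.02 V.
I_D = (V_DD − V_GS)/R = (6.37 − 1.02) / 50.5 = 0.106 mA.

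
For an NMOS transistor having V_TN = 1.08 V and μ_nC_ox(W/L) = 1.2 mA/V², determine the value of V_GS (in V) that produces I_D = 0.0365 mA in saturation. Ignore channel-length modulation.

In saturation I_D = ½ k_n (V_GS − V_TN)², so V_GS − V_TN = √(2 I_D / k_n) = √(2 × 0.0365 / 1.2) = 0.247 V.
V_GS = 1.08 + 0.247 = 1.33 V.

V_GS = 1.33 V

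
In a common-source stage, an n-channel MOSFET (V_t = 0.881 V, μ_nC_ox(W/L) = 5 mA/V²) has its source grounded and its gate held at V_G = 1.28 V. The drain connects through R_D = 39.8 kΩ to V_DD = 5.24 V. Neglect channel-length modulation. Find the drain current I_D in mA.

I_D = 0.130 mA

V_GS = V_G = 1.28 V, so V_ov = 1.28 − 0.881 = 0.399 V.
Assume saturation: I_D = ½ k_n V_ov² = 0.5 × 5 × 0.399² = 0.398 mA, giving V_DS = V_DD − I_D R_D = 5.24 − 0.398 × 39.8 = -10.6 V.
But -10.6 V < V_ov = 0.399 V, so the device is actually in triode.
In triode I_D = k_n[V_ov V_DS − ½ V_DS²] and I_D = (V_DD − V_DS)/R_D. Equating: 99.5 V_DS² − 80.4 V_DS + 5.24 = 0, giving V_DS = 0.0715 V (the root below V_ov).
I_D = (5.24 − 0.0715) / 39.8 = 0.13 mA.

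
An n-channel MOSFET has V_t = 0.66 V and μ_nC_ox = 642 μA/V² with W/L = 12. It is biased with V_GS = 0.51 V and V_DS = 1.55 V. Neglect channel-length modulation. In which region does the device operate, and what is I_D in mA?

V_GS = 0.51 V < V_t = 0.66 V, so the transistor is in cutoff.

Cutoff; I_D = 0 mA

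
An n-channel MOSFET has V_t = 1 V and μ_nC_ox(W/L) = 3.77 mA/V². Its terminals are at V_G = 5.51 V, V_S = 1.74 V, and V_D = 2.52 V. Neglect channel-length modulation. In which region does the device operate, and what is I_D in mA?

Triode; I_D = 7.00 mA

V_GS = V_G − V_S = 5.51 − 1.74 = 3.77 V; V_DS = V_D − V_S = 2.52 − 1.74 = 0.78 V.
V_ov = V_GS − V_t = 3.77 − 1 = 2.77 V.
Since V_DS = 0.78 V < V_ov = 2.77 V, the device is in the triode region.
I_D = k_n [V_ov · V_DS − ½ V_DS²] = 3.77 × [2.77 × 0.78 − 0.5 × 0.78²] = 7 mA.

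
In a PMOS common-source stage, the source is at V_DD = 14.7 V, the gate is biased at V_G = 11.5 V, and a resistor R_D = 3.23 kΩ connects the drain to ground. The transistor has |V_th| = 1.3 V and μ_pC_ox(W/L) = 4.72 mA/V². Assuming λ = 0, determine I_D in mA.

V_SG = V_DD − V_G = 14.7 − 11.5 = 3.2 V, so V_ov = 3.2 − 1.3 = 1.9 V.
Assume saturation: I_D = ½ k_p V_ov² = 0.5 × 4.72 × 1.9² = 8.52 mA, giving V_SD = V_DD − I_D R_D = 14.7 − 8.52 × 3.23 = -12.8 V.
But -12.8 V < V_ov = 1.9 V, so the device is actually in triode.
In triode I_D = k_p[V_ov V_SD − ½ V_SD²] and I_D = (V_DD − V_SD)/R_D. Equating: 7.62 V_SD² − 29.97 V_SD + 14.7 = 0, giving V_SD = 0.575 V (the root below V_ov).
I_D = (14.7 − 0.575) / 3.23 = 4.37 mA.

I_D = 4.37 mA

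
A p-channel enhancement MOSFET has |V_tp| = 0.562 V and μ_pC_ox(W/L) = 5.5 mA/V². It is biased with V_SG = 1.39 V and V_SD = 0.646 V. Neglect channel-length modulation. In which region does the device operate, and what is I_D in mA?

Triode; I_D = 1.79 mA

V_ov = V_SG − |V_tp| = 1.39 − 0.562 = 0.828 V.
Since V_SD = 0.646 V < V_ov = 0.828 V, the device is in the triode region.
I_D = k_p [V_ov · V_SD − ½ V_SD²] = 5.5 × [0.828 × 0.646 − 0.5 × 0.646²] = 1.79 mA.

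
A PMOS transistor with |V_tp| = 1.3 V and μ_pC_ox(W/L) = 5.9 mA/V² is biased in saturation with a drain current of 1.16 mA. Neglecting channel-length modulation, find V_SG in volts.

In saturation I_D = ½ k_p (V_SG − |V_tp|)², so V_SG − |V_tp| = √(2 I_D / k_p) = √(2 × 1.16 / 5.9) = 0.627 V.
V_SG = 1.3 + 0.627 = 1.93 V.

V_SG = 1.93 V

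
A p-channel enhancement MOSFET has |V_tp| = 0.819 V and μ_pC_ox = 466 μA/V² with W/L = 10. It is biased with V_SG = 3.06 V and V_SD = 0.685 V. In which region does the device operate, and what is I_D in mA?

Triode; I_D = 6.06 mA

k_p = μ_pC_ox · (W/L) = 4.66 mA/V².
V_ov = V_SG − |V_tp| = 3.06 − 0.819 = 2.24 V.
Since V_SD = 0.685 V < V_ov = 2.24 V, the device is in the triode region.
I_D = k_p [V_ov · V_SD − ½ V_SD²] = 4.66 × [2.24 × 0.685 − 0.5 × 0.685²] = 6.06 mA.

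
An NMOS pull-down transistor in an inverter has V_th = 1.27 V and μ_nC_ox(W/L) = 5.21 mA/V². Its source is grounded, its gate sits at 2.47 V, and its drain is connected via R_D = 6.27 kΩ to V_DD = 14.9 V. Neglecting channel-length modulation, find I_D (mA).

I_D = 2.30 mA

V_GS = V_G = 2.47 V, so V_ov = 2.47 − 1.27 = 1.2 V.
Assume saturation: I_D = ½ k_n V_ov² = 0.5 × 5.21 × 1.2² = 3.75 mA, giving V_DS = V_DD − I_D R_D = 14.9 − 3.75 × 6.27 = -8.62 V.
But -8.62 V < V_ov = 1.2 V, so the device is actually in triode.
In triode I_D = k_n[V_ov V_DS − ½ V_DS²] and I_D = (V_DD − V_DS)/R_D. Equating: 16.3 V_DS² − 40.2 V_DS + 14.9 = 0, giving V_DS = 0.455 V (the root below V_ov).
I_D = (14.9 − 0.455) / 6.27 = 2.3 mA.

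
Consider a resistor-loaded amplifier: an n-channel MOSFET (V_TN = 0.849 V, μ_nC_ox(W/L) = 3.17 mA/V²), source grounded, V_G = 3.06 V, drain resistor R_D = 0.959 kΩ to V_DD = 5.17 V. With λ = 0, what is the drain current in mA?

I_D = 4.56 mA

V_GS = V_G = 3.06 V, so V_ov = 3.06 − 0.849 = 2.21 V.
Assume saturation: I_D = ½ k_n V_ov² = 0.5 × 3.17 × 2.21² = 7.75 mA, giving V_DS = V_DD − I_D R_D = 5.17 − 7.75 × 0.959 = -2.26 V.
But -2.26 V < V_ov = 2.21 V, so the device is actually in triode.
In triode I_D = k_n[V_ov V_DS − ½ V_DS²] and I_D = (V_DD − V_DS)/R_D. Equating: 1.52 V_DS² − 7.722 V_DS + 5.17 = 0, giving V_DS = 0.794 V (the root below V_ov).
I_D = (5.17 − 0.794) / 0.959 = 4.56 mA.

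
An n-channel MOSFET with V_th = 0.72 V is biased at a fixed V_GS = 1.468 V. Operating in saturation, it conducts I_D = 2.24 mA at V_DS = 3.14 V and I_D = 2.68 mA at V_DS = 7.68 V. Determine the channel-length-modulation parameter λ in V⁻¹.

λ = 0.0501 V⁻¹

With V_GS fixed, I_D ∝ (1 + λ V_DS) in saturation, so I_D2/I_D1 = (1 + λ V_DS2)/(1 + λ V_DS1).
2.68/2.24 = 1.196 = (1 + 7.68 λ)/(1 + 3.14 λ).
Solving: λ (I_D1 V_DS2 − I_D2 V_DS1) = I_D2 − I_D1, so λ = (2.68 − 2.24) / (2.24 × 7.68 − 2.68 × 3.14) = 0.44 / 8.79 = 0.0501 V⁻¹.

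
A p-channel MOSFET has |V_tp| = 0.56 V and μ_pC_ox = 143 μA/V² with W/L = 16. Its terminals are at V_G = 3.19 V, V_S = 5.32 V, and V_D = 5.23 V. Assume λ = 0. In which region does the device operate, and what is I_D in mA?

V_SG = V_S − V_G = 5.32 − 3.19 = 2.13 V; V_SD = V_S − V_D = 5.32 − 5.23 = 0.09 V.
k_p = μ_pC_ox · (W/L) = 2.288 mA/V².
V_ov = V_SG − |V_tp| = 2.13 − 0.56 = 1.57 V.
Since V_SD = 0.09 V < V_ov = 1.57 V, the device is in the triode region.
I_D = k_p [V_ov · V_SD − ½ V_SD²] = 2.288 × [1.57 × 0.09 − 0.5 × 0.09²] = 0.314 mA.

Triode; I_D = 0.314 mA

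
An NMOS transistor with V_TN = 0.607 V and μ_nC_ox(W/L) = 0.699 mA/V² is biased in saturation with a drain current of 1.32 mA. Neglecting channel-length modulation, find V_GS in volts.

In saturation I_D = ½ k_n (V_GS − V_TN)², so V_GS − V_TN = √(2 I_D / k_n) = √(2 × 1.32 / 0.699) = 1.94 V.
V_GS = 0.607 + 1.94 = 2.55 V.

V_GS = 2.55 V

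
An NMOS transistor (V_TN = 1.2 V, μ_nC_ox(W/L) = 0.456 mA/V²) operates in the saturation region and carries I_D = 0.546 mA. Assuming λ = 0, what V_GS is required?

In saturation I_D = ½ k_n (V_GS − V_TN)², so V_GS − V_TN = √(2 I_D / k_n) = √(2 × 0.546 / 0.456) = 1.55 V.
V_GS = 1.2 + 1.55 = 2.75 V.

V_GS = 2.75 V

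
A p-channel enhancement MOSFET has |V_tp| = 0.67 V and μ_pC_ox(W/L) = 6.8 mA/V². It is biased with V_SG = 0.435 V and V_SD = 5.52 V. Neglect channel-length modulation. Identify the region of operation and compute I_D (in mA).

V_SG = 0.435 V < |V_tp| = 0.67 V, so the transistor is in cutoff.

Cutoff; I_D = 0 mA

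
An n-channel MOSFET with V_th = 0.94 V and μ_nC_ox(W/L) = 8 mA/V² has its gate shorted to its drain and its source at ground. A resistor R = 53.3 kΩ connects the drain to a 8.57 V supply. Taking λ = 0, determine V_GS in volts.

With gate tied to drain, V_GS = V_DS ≥ V_GS − V_th, so the device is in saturation.
KCL at the drain: ½ k_n (V_GS − V_th)² = (V_DD − V_GS)/R.
Let x = V_GS − 0.94. Then 213 x² + x − 7.63 = 0, giving x = 0.187 V (positive root), so V_GS = 1.13 V.
I_D = (V_DD − V_GS)/R = (8.57 − 1.13) / 53.3 = 0.14 mA.

V_GS = 1.13 V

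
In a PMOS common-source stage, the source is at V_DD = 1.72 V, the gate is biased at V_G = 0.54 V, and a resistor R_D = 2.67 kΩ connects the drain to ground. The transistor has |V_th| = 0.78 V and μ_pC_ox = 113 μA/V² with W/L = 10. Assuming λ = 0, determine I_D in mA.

V_SG = V_DD − V_G = 1.72 − 0.54 = 1.18 V, so V_ov = 1.18 − 0.78 = 0.4 V.
k_p = μ_pC_ox · (W/L) = 1.13 mA/V².
Assume saturation: I_D = ½ k_p V_ov² = 0.5 × 1.13 × 0.4² = 0.0904 mA, giving V_SD = V_DD − I_D R_D = 1.72 − 0.0904 × 2.67 = 1.48 V.
V_SD = 1.48 V ≥ V_ov = 0.4 V, confirming saturation.

I_D = 0.0904 mA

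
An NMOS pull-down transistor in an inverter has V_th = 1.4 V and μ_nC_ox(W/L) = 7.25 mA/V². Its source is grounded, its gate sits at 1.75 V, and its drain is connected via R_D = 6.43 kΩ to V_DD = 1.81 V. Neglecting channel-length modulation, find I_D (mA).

I_D = 0.262 mA

V_GS = V_G = 1.75 V, so V_ov = 1.75 − 1.4 = 0.35 V.
Assume saturation: I_D = ½ k_n V_ov² = 0.5 × 7.25 × 0.35² = 0.444 mA, giving V_DS = V_DD − I_D R_D = 1.81 − 0.444 × 6.43 = -1.05 V.
But -1.05 V < V_ov = 0.35 V, so the device is actually in triode.
In triode I_D = k_n[V_ov V_DS − ½ V_DS²] and I_D = (V_DD − V_DS)/R_D. Equating: 23.3 V_DS² − 17.32 V_DS + 1.81 = 0, giving V_DS = 0.126 V (the root below V_ov).
I_D = (1.81 − 0.126) / 6.43 = 0.262 mA.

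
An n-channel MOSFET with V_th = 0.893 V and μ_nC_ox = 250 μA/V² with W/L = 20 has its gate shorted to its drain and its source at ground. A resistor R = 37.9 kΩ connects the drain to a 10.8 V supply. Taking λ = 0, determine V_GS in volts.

V_GS = 1.21 V

With gate tied to drain, V_GS = V_DS ≥ V_GS − V_th, so the device is in saturation.
k_n = μ_nC_ox · (W/L) = 5 mA/V².
KCL at the drain: ½ k_n (V_GS − V_th)² = (V_DD − V_GS)/R.
Let x = V_GS − 0.893. Then 94.8 x² + x − 9.907 = 0, giving x = 0.318 V (positive root), so V_GS = 1.21 V.
I_D = (V_DD − V_GS)/R = (10.8 − 1.21) / 37.9 = 0.253 mA.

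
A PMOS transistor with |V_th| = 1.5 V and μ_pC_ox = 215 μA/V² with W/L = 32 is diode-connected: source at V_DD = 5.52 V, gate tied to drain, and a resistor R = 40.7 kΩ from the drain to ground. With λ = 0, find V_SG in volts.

With gate tied to drain, V_SG = V_SD ≥ V_SG − |V_th|, so the device is in saturation.
k_p = μ_pC_ox · (W/L) = 6.88 mA/V².
KCL at the drain: ½ k_p (V_SG − |V_th|)² = (V_DD − V_SG)/R.
Let x = V_SG − 1.5. Then 140 x² + x − 4.02 = 0, giving x = 0.166 V (positive root), so V_SG = 1.67 V.
I_D = (V_DD − V_SG)/R = (5.52 − 1.67) / 40.7 = 0.0947 mA.

V_SG = 1.67 V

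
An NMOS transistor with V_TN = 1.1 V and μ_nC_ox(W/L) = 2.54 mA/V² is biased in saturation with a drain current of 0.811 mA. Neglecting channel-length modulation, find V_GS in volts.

In saturation I_D = ½ k_n (V_GS − V_TN)², so V_GS − V_TN = √(2 I_D / k_n) = √(2 × 0.811 / 2.54) = 0.799 V.
V_GS = 1.1 + 0.799 = 1.9 V.

V_GS = 1.90 V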